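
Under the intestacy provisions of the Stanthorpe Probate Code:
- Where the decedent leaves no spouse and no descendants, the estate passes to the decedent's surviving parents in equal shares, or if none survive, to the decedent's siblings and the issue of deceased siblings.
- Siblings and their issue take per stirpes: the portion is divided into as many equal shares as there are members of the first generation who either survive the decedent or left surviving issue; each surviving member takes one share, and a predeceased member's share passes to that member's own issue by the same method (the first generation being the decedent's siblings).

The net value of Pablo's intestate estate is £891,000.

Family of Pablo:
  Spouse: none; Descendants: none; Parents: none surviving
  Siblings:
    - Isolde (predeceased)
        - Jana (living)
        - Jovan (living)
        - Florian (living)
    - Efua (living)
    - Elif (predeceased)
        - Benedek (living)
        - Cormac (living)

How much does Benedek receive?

The entire £891,000 passes to the siblings and their issue.
That amount (£891,000) is divided into 3 shares of £297,000: Efua takes £297,000; Isolde's £297,000 share passes to Isolde's issue; Elif's £297,000 share passes to Elif's issue.
Isolde's share (£297,000) is divided into 3 shares of £99,000: Jana, Jovan, and Florian each take £99,000.
Elif's share (£297,000) is divided into 2 shares of £148,500: Benedek and Cormac each take £148,500.

Benedek receives £148,500.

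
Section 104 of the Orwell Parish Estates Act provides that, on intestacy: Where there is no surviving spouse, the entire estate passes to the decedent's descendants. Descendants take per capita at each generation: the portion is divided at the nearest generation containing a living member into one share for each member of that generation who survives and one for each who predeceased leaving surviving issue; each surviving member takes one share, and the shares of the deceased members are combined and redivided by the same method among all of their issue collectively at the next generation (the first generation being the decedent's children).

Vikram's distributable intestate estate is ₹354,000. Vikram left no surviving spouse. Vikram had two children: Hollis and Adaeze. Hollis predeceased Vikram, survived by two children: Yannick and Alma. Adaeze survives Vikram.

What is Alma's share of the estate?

Alma receives ₹88,500.

The entire ₹354,000 passes to the descendants.
That amount (₹354,000) is divided at the children's generation into 2 shares of ₹177,000. Adaeze takes ₹177,000. The remaining share for the deceased Hollis (₹177,000) is carried to the next generation.
That pool (₹177,000) is divided at the grandchildren's generation equally among Yannick and Alma: ₹88,500 each.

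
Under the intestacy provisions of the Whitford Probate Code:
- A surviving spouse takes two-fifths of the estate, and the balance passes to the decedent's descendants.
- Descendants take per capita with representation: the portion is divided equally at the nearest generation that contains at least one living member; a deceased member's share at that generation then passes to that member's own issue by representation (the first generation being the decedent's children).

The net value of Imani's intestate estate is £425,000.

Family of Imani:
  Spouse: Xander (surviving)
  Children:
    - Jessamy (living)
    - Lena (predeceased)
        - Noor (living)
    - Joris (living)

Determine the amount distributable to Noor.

Xander takes two-fifths of £425,000 = £170,000. The remaining £255,000 passes to the descendants.
The descendants' portion (£255,000) is divided into 3 shares of £85,000: Jessamy and Joris each take £85,000; Lena's £85,000 share passes to Lena's issue.
Lena's share (£85,000) passes entirely to Noor.

Noor receives £85,000.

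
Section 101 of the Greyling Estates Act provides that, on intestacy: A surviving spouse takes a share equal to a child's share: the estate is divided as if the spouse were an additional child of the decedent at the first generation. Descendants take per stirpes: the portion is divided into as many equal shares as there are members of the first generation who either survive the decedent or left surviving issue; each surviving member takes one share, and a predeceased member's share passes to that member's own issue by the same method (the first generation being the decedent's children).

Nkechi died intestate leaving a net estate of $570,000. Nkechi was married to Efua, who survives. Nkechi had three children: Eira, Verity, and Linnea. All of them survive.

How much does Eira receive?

Eira receives $142,500.

The spouse counts as an additional share at the children's level, so there are 4 primary shares of $142,500. Efua takes one such share ($142,500).
The children's combined portion ($427,500) is divided into 3 shares of $142,500: Eira, Verity, and Linnea each take $142,500.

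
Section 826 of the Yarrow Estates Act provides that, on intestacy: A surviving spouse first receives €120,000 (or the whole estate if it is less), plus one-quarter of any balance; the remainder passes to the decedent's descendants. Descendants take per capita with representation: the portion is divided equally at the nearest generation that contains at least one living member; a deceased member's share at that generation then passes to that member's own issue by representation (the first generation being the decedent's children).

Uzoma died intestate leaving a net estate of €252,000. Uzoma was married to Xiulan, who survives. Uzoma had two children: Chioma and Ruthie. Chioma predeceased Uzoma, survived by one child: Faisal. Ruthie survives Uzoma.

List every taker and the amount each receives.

Xiulan first takes €120,000, leaving a balance of €132,000. Xiulan then takes one-quarter of the balance (€33,000), for a total of €153,000. The remaining €99,000 passes to the descendants.
The descendants' portion (€99,000) is divided into 2 shares of €49,500: Ruthie takes €49,500; Chioma's €49,500 share passes to Chioma's issue.
Chioma's share (€49,500) passes entirely to Faisal.

Xiulan: €153,000; Faisal: €49,500; Ruthie: €49,500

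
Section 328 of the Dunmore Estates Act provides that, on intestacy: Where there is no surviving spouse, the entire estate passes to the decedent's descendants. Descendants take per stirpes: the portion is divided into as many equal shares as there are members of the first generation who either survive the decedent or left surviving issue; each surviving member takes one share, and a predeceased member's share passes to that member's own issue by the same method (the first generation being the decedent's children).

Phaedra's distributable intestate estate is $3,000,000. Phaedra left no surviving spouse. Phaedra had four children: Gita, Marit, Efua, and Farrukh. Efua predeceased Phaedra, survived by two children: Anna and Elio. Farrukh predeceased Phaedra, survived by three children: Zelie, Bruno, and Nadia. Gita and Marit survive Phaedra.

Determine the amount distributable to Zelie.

Zelie receives $250,000.

The entire $3,000,000 passes to the descendants.
That amount ($3,000,000) is divided into 4 shares of $750,000: Gita and Marit each take $750,000; Efua's $750,000 share passes to Efua's issue; Farrukh's $750,000 share passes to Farrukh's issue.
Efua's share ($750,000) is divided into 2 shares of $375,000: Anna and Elio each take $375,000.
Farrukh's share ($750,000) is divided into 3 shares of $250,000: Zelie, Bruno, and Nadia each take $250,000.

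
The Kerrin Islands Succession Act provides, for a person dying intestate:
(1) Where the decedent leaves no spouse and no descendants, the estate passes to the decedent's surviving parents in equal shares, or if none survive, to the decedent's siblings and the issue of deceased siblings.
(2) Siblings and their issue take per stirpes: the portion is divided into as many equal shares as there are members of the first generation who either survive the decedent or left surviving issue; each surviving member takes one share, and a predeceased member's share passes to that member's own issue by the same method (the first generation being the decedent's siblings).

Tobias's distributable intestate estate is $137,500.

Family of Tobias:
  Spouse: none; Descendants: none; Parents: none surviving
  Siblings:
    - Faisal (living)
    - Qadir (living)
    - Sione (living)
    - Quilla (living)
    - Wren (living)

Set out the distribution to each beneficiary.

Faisal: $27,500; Qadir: $27,500; Sione: $27,500; Quilla: $27,500; Wren: $27,500

The entire $137,500 passes to the siblings and their issue.
That amount ($137,500) is divided into 5 shares of $27,500: Faisal, Qadir, Sione, Quilla, and Wren each take $27,500.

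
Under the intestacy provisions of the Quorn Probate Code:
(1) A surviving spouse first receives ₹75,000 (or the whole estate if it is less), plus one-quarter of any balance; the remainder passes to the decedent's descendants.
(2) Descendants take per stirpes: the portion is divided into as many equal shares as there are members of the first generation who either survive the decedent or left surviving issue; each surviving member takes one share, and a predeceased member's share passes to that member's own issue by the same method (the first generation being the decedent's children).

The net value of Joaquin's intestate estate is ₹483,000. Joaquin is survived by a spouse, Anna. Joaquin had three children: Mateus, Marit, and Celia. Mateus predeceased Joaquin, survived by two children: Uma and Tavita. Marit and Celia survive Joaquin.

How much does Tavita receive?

Anna first takes ₹75,000, leaving a balance of ₹408,000. Anna then takes one-quarter of the balance (₹102,000), for a total of ₹177,000. The remaining ₹306,000 passes to the descendants.
The descendants' portion (₹306,000) is divided into 3 shares of ₹102,000: Marit and Celia each take ₹102,000; Mateus's ₹102,000 share passes to Mateus's issue.
Mateus's share (₹102,000) is divided into 2 shares of ₹51,000: Uma and Tavita each take ₹51,000.

Tavita receives ₹51,000.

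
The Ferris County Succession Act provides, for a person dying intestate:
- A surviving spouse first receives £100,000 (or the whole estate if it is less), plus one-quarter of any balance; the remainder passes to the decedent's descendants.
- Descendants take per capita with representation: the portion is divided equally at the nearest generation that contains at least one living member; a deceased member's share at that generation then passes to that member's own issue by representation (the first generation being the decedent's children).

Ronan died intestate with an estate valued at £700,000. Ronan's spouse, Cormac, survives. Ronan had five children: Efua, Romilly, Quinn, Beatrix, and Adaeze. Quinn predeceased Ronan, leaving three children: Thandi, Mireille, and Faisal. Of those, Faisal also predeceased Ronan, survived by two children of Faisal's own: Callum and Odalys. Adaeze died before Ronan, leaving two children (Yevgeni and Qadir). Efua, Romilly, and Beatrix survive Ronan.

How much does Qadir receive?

Cormac first takes £100,000, leaving a balance of £600,000. Cormac then takes one-quarter of the balance (£150,000), for a total of £250,000. The remaining £450,000 passes to the descendants.
The descendants' portion (£450,000) is divided into 5 shares of £90,000: Efua, Romilly, and Beatrix each take £90,000; Quinn's £90,000 share passes to Quinn's issue; Adaeze's £90,000 share passes to Adaeze's issue.
Quinn's share (£90,000) is divided into 3 shares of £30,000: Thandi and Mireille each take £30,000; Faisal's £30,000 share passes to Faisal's issue.
Faisal's share (£30,000) is divided into 2 shares of £15,000: Callum and Odalys each take £15,000.
Adaeze's share (£90,000) is divided into 2 shares of £45,000: Yevgeni and Qadir each take £45,000.

Qadir receives £45,000.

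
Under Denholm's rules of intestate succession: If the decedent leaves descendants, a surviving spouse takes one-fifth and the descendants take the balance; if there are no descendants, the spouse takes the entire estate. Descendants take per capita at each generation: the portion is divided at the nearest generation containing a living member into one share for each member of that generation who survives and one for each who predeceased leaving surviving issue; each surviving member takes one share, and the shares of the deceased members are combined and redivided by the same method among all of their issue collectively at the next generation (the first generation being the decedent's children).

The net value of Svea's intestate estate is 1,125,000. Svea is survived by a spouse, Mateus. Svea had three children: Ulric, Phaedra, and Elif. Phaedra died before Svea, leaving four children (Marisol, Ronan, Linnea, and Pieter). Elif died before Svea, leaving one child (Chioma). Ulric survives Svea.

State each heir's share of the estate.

Mateus takes one-fifth of 1,125,000 = 225,000. The remaining 900,000 passes to the descendants.
The descendants' portion (900,000) is divided at the children's generation into 3 shares of 300,000. Ulric takes 300,000. The 2 shares of the deceased (Phaedra and Elif) are combined into a pool of 600,000.
That pool (600,000) is divided at the grandchildren's generation equally among Marisol, Ronan, Linnea, Pieter, and Chioma: 120,000 each.

Mateus: 225,000; Ulric: 300,000; Marisol: 120,000; Ronan: 120,000; Linnea: 120,000; Pieter: 120,000; Chioma: 120,000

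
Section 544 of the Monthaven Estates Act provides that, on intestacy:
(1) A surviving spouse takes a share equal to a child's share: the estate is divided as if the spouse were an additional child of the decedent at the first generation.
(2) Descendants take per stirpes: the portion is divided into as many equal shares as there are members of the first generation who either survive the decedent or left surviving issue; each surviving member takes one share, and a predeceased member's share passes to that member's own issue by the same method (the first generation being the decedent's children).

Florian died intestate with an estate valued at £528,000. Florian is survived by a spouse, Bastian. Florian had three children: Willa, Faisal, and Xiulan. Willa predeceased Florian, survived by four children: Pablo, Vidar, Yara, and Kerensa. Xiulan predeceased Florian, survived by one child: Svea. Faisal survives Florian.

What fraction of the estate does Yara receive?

Yara receives 1/16 of the estate.

The spouse counts as an additional share at the children's level, so there are 4 primary shares of £132,000. Bastian takes one such share (£132,000).
The children's combined portion (£396,000) is divided into 3 shares of £132,000: Faisal takes £132,000; Willa's £132,000 share passes to Willa's issue; Xiulan's £132,000 share passes to Xiulan's issue.
Willa's share (£132,000) is divided into 4 shares of £33,000: Pablo, Vidar, Yara, and Kerensa each take £33,000.
Xiulan's share (£132,000) passes entirely to Svea.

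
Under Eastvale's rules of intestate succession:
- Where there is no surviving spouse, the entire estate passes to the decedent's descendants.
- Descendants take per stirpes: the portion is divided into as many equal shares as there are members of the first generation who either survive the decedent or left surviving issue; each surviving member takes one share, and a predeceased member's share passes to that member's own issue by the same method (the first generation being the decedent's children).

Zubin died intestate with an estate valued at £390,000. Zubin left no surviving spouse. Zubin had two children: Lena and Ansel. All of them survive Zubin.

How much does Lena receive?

The entire £390,000 passes to the descendants.
That amount (£390,000) is divided into 2 shares of £195,000: Lena and Ansel each take £195,000.

Lena receives £195,000.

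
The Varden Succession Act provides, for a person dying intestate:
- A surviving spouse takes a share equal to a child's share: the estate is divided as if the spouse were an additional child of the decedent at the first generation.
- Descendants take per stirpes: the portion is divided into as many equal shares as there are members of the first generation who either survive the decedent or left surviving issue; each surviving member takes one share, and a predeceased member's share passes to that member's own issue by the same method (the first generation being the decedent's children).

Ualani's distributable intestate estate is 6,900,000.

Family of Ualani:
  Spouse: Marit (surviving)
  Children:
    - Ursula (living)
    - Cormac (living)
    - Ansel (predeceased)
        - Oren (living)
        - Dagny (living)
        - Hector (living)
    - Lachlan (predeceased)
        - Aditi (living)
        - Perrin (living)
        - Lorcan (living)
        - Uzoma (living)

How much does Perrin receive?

Perrin receives 345,000.

The spouse counts as an additional share at the children's level, so there are 5 primary shares of 1,380,000. Marit takes one such share (1,380,000).
The children's combined portion (5,520,000) is divided into 4 shares of 1,380,000: Ursula and Cormac each take 1,380,000; Ansel's 1,380,000 share passes to Ansel's issue; Lachlan's 1,380,000 share passes to Lachlan's issue.
Ansel's share (1,380,000) is divided into 3 shares of 460,000: Oren, Dagny, and Hector each take 460,000.
Lachlan's share (1,380,000) is divided into 4 shares of 345,000: Aditi, Perrin, Lorcan, and Uzoma each take 345,000.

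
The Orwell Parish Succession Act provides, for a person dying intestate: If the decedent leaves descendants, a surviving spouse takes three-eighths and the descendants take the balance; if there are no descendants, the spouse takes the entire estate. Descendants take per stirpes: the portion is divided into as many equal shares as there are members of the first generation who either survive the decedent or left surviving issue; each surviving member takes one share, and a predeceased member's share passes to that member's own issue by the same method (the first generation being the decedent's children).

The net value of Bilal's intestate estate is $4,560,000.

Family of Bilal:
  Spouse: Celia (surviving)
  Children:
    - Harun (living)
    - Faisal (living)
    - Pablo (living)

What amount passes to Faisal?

Faisal receives $950,000.

Celia takes three-eighths of $4,560,000 = $1,710,000. The remaining $2,850,000 passes to the descendants.
The descendants' portion ($2,850,000) is divided into 3 shares of $950,000: Harun, Faisal, and Pablo each take $950,000.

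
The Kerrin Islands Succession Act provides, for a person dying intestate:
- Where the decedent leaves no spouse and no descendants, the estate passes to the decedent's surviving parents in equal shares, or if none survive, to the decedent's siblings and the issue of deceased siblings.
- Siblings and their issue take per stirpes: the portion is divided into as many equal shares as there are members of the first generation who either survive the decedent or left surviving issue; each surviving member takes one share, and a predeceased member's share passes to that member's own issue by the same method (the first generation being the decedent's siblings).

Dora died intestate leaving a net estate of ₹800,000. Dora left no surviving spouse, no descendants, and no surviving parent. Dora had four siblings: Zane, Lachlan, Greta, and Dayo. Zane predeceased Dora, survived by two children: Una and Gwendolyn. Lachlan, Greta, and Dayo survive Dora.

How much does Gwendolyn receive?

Gwendolyn receives ₹100,000.

The entire ₹800,000 passes to the siblings and their issue.
That amount (₹800,000) is divided into 4 shares of ₹200,000: Lachlan, Greta, and Dayo each take ₹200,000; Zane's ₹200,000 share passes to Zane's issue.
Zane's share (₹200,000) is divided into 2 shares of ₹100,000: Una and Gwendolyn each take ₹100,000.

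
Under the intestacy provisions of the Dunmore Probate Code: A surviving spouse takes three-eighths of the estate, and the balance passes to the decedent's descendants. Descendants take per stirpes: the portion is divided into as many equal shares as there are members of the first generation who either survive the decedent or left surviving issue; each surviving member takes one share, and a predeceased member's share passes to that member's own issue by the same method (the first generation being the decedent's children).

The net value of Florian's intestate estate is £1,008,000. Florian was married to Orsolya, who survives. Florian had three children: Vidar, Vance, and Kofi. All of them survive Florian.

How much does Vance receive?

Orsolya takes three-eighths of £1,008,000 = £378,000. The remaining £630,000 passes to the descendants.
The descendants' portion (£630,000) is divided into 3 shares of £210,000: Vidar, Vance, and Kofi each take £210,000.

Vance receives £210,000.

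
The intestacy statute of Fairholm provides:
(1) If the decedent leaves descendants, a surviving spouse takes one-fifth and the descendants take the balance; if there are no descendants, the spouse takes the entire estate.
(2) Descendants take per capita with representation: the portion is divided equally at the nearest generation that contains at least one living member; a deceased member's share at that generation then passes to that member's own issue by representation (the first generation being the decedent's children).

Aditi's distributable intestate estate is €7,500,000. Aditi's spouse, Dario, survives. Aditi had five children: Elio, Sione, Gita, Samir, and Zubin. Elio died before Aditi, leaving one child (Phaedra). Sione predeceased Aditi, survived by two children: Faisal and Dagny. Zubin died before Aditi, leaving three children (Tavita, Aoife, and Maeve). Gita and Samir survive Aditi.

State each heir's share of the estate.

Dario: €1,500,000; Phaedra: €1,200,000; Faisal: €600,000; Dagny: €600,000; Gita: €1,200,000; Samir: €1,200,000; Tavita: €400,000; Aoife: €400,000; Maeve: €400,000

Dario takes one-fifth of €7,500,000 = €1,500,000. The remaining €6,000,000 passes to the descendants.
The descendants' portion (€6,000,000) is divided into 5 shares of €1,200,000: Gita and Samir each take €1,200,000; Elio's €1,200,000 share passes to Elio's issue; Sione's €1,200,000 share passes to Sione's issue; Zubin's €1,200,000 share passes to Zubin's issue.
Elio's share (€1,200,000) passes entirely to Phaedra.
Sione's share (€1,200,000) is divided into 2 shares of €600,000: Faisal and Dagny each take €600,000.
Zubin's share (€1,200,000) is divided into 3 shares of €400,000: Tavita, Aoife, and Maeve each take €400,000.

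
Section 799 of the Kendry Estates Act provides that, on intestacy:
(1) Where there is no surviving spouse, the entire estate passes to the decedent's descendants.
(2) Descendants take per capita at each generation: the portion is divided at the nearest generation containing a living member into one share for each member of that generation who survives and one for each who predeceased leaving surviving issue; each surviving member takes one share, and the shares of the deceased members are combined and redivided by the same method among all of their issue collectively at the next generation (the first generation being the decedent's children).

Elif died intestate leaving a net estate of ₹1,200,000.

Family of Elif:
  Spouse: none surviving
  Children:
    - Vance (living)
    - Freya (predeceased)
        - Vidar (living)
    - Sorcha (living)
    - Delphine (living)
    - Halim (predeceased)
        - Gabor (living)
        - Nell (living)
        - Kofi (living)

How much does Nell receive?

Nell receives ₹120,000.

The entire ₹1,200,000 passes to the descendants.
That amount (₹1,200,000) is divided at the children's generation into 5 shares of ₹240,000. Vance, Sorcha, and Delphine each take ₹240,000. The 2 shares of the deceased (Freya and Halim) are combined into a pool of ₹480,000.
That pool (₹480,000) is divided at the grandchildren's generation equally among Vidar, Gabor, Nell, and Kofi: ₹120,000 each.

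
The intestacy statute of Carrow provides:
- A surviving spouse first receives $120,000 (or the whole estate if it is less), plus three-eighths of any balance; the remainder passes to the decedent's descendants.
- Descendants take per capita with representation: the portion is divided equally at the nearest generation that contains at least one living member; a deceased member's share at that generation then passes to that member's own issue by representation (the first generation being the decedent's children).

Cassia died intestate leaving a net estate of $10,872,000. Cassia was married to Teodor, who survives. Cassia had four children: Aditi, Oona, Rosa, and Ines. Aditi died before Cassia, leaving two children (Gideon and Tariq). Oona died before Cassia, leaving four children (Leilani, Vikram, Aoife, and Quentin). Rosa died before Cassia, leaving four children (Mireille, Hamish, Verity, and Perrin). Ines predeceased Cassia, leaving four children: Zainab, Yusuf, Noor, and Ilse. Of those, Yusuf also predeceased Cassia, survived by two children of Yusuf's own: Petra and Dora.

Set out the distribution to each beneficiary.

Teodor first takes $120,000, leaving a balance of $10,752,000. Teodor then takes three-eighths of the balance ($4,032,000), for a total of $4,152,000. The remaining $6,720,000 passes to the descendants.
No child survives, so the initial division is made at the grandchildren's generation.
The descendants' portion ($6,720,000) is divided into 14 shares of $480,000: Gideon, Tariq, Leilani, Vikram, Aoife, Quentin, Mireille, Hamish, Verity, Perrin, Zainab, Noor, and Ilse each take $480,000; Yusuf's $480,000 share passes to Yusuf's issue.
Yusuf's share ($480,000) is divided into 2 shares of $240,000: Petra and Dora each take $240,000.

Teodor: $4,152,000; Gideon: $480,000; Tariq: $480,000; Leilani: $480,000; Vikram: $480,000; Aoife: $480,000; Quentin: $480,000; Mireille: $480,000; Hamish: $480,000; Verity: $480,000; Perrin: $480,000; Zainab: $480,000; Petra: $240,000; Dora: $240,000; Noor: $480,000; Ilse: $480,000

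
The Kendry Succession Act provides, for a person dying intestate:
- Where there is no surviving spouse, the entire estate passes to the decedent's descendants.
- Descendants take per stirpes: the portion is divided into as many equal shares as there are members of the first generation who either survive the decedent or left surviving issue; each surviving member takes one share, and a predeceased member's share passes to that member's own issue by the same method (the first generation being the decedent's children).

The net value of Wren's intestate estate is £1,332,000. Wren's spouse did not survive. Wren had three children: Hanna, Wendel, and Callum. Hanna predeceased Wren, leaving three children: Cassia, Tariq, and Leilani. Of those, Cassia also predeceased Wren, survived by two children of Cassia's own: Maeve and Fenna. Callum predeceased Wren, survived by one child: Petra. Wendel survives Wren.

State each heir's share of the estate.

Maeve: £74,000; Fenna: £74,000; Tariq: £148,000; Leilani: £148,000; Wendel: £444,000; Petra: £444,000

The entire £1,332,000 passes to the descendants.
That amount (£1,332,000) is divided into 3 shares of £444,000: Wendel takes £444,000; Hanna's £444,000 share passes to Hanna's issue; Callum's £444,000 share passes to Callum's issue.
Hanna's share (£444,000) is divided into 3 shares of £148,000: Tariq and Leilani each take £148,000; Cassia's £148,000 share passes to Cassia's issue.
Cassia's share (£148,000) is divided into 2 shares of £74,000: Maeve and Fenna each take £74,000.
Callum's share (£444,000) passes entirely to Petra.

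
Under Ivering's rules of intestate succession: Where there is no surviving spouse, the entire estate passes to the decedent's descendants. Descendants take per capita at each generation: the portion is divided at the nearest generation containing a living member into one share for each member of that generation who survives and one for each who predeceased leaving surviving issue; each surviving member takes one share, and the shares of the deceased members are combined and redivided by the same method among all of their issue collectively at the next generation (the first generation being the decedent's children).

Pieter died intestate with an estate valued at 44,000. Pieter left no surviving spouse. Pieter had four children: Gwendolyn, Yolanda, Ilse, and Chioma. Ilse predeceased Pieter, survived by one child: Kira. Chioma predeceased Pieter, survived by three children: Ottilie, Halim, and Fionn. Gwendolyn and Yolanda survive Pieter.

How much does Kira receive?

Kira receives 5,500.

The entire 44,000 passes to the descendants.
That amount (44,000) is divided at the children's generation into 4 shares of 11,000. Gwendolyn and Yolanda each take 11,000. The 2 shares of the deceased (Ilse and Chioma) are combined into a pool of 22,000.
That pool (22,000) is divided at the grandchildren's generation equally among Kira, Ottilie, Halim, and Fionn: 5,500 each.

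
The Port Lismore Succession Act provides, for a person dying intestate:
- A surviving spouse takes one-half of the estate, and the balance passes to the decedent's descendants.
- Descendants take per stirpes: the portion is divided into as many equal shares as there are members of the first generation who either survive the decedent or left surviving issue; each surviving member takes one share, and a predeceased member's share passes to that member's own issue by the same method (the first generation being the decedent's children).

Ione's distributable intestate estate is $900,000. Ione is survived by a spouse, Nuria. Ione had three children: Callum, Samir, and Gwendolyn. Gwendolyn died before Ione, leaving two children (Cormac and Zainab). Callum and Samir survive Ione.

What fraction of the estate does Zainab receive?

Zainab receives 1/12 of the estate.

Nuria takes one-half of $900,000 = $450,000. The remaining $450,000 passes to the descendants.
The descendants' portion ($450,000) is divided into 3 shares of $150,000: Callum and Samir each take $150,000; Gwendolyn's $150,000 share passes to Gwendolyn's issue.
Gwendolyn's share ($150,000) is divided into 2 shares of $75,000: Cormac and Zainab each take $75,000.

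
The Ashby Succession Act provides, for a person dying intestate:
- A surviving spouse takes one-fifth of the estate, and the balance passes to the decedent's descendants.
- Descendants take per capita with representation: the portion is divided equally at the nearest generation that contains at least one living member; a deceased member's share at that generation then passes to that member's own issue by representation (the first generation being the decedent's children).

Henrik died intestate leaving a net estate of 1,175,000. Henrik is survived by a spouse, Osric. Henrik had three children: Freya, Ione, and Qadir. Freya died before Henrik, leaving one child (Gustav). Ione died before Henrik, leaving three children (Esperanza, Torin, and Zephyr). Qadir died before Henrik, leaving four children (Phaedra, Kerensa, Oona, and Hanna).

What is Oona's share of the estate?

Osric takes one-fifth of 1,175,000 = 235,000. The remaining 940,000 passes to the descendants.
No child survives, so the initial division is made at the grandchildren's generation.
The descendants' portion (940,000) is divided into 8 shares of 117,500: Gustav, Esperanza, Torin, Zephyr, Phaedra, Kerensa, Oona, and Hanna each take 117,500.

Oona receives 117,500.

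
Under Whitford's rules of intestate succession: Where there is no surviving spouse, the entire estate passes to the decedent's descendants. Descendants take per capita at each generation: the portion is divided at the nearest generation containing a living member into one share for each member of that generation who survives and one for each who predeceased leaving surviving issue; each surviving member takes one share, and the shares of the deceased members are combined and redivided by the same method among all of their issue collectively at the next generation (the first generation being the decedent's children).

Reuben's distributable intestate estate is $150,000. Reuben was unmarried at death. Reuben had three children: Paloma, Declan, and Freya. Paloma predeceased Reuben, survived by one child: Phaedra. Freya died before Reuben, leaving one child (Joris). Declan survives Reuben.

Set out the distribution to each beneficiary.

The entire $150,000 passes to the descendants.
That amount ($150,000) is divided at the children's generation into 3 shares of $50,000. Declan takes $50,000. The 2 shares of the deceased (Paloma and Freya) are combined into a pool of $100,000.
That pool ($100,000) is divided at the grandchildren's generation equally among Phaedra and Joris: $50,000 each.

Phaedra: $50,000; Declan: $50,000; Joris: $50,000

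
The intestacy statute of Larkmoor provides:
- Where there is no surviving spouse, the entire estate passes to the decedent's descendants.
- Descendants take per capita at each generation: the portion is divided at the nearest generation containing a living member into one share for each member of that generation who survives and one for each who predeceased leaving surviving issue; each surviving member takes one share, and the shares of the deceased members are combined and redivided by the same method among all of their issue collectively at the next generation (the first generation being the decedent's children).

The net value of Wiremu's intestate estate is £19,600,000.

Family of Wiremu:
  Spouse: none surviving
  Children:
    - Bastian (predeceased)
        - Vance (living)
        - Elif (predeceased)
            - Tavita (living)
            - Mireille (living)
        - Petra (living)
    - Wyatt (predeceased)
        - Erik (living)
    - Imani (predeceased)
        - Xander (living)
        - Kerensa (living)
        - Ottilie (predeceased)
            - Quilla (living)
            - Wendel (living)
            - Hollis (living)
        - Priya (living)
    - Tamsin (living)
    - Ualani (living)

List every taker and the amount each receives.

The entire £19,600,000 passes to the descendants.
That amount (£19,600,000) is divided at the children's generation into 5 shares of £3,920,000. Tamsin and Ualani each take £3,920,000. The 3 shares of the deceased (Bastian, Wyatt, and Imani) are combined into a pool of £11,760,000.
That pool (£11,760,000) is divided at the grandchildren's generation into 8 shares of £1,470,000. Vance, Petra, Erik, Xander, Kerensa, and Priya each take £1,470,000. The 2 shares of the deceased (Elif and Ottilie) are combined into a pool of £2,940,000.
That pool (£2,940,000) is divided at the great-grandchildren's generation equally among Tavita, Mireille, Quilla, Wendel, and Hollis: £588,000 each.

Vance: £1,470,000; Tavita: £588,000; Mireille: £588,000; Petra: £1,470,000; Erik: £1,470,000; Xander: £1,470,000; Kerensa: £1,470,000; Quilla: £588,000; Wendel: £588,000; Hollis: £588,000; Priya: £1,470,000; Tamsin: £3,920,000; Ualani: £3,920,000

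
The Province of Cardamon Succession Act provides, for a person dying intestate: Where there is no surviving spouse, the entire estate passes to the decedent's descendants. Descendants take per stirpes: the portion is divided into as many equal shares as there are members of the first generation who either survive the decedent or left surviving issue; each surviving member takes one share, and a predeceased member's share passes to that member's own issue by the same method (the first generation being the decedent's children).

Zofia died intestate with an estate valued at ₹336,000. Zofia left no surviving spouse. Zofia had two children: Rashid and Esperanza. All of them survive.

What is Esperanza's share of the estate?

The entire ₹336,000 passes to the descendants.
That amount (₹336,000) is divided into 2 shares of ₹168,000: Rashid and Esperanza each take ₹168,000.

Esperanza receives ₹168,000.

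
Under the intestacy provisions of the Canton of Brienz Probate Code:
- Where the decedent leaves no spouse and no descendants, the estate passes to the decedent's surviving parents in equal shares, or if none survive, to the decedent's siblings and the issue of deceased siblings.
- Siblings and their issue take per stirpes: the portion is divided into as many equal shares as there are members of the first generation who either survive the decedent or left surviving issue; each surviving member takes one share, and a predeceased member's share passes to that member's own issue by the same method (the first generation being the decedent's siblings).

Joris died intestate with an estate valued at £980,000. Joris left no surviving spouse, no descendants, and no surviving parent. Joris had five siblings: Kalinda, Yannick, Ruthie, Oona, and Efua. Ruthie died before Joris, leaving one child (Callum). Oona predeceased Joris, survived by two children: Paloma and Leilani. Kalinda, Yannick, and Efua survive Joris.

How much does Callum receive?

Callum receives £196,000.

The entire £980,000 passes to the siblings and their issue.
That amount (£980,000) is divided into 5 shares of £196,000: Kalinda, Yannick, and Efua each take £196,000; Ruthie's £196,000 share passes to Ruthie's issue; Oona's £196,000 share passes to Oona's issue.
Ruthie's share (£196,000) passes entirely to Callum.
Oona's share (£196,000) is divided into 2 shares of £98,000: Paloma and Leilani each take £98,000.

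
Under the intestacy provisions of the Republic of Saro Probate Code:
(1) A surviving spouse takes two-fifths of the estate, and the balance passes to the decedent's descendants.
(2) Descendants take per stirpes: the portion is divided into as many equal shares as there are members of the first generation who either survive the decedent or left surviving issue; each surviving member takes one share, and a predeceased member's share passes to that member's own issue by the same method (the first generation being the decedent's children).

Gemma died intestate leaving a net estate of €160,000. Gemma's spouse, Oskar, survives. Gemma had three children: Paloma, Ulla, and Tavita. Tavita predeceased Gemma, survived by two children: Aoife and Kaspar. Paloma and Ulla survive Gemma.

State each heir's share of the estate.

Oskar takes two-fifths of €160,000 = €64,000. The remaining €96,000 passes to the descendants.
The descendants' portion (€96,000) is divided into 3 shares of €32,000: Paloma and Ulla each take €32,000; Tavita's €32,000 share passes to Tavita's issue.
Tavita's share (€32,000) is divided into 2 shares of €16,000: Aoife and Kaspar each take €16,000.

Oskar: €64,000; Paloma: €32,000; Ulla: €32,000; Aoife: €16,000; Kaspar: €16,000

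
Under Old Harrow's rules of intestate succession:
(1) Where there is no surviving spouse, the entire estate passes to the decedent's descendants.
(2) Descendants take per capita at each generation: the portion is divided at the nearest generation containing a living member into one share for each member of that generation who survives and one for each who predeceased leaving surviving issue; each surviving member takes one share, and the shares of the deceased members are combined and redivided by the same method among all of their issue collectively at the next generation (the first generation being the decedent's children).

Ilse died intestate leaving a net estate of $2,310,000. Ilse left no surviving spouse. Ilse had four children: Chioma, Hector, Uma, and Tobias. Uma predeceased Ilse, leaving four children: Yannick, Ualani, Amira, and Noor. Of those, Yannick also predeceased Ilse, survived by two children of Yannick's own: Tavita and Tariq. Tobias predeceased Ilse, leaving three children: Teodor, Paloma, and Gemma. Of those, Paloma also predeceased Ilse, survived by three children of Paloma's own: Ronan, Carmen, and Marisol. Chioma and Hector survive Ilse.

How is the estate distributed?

Chioma: $577,500; Hector: $577,500; Tavita: $66,000; Tariq: $66,000; Ualani: $165,000; Amira: $165,000; Noor: $165,000; Teodor: $165,000; Ronan: $66,000; Carmen: $66,000; Marisol: $66,000; Gemma: $165,000

The entire $2,310,000 passes to the descendants.
That amount ($2,310,000) is divided at the children's generation into 4 shares of $577,500. Chioma and Hector each take $577,500. The 2 shares of the deceased (Uma and Tobias) are combined into a pool of $1,155,000.
That pool ($1,155,000) is divided at the grandchildren's generation into 7 shares of $165,000. Ualani, Amira, Noor, Teodor, and Gemma each take $165,000. The 2 shares of the deceased (Yannick and Paloma) are combined into a pool of $330,000.
That pool ($330,000) is divided at the great-grandchildren's generation equally among Tavita, Tariq, Ronan, Carmen, and Marisol: $66,000 each.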